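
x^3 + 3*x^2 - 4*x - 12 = (x - 2)*(x + 2)*(x + 3)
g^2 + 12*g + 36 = (g + 6)^2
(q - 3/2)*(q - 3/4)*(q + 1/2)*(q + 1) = q^4 - 3*q^3/4 - 7*q^2/4 + 9*q/16 + 9/16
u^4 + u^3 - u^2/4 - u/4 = u*(u - 1/2)*(u + 1/2)*(u + 1)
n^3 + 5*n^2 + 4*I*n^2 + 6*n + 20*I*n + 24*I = (n + 2)*(n + 3)*(n + 4*I)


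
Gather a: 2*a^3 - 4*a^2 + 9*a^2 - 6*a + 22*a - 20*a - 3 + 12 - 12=2*a^3 + 5*a^2 - 4*a - 3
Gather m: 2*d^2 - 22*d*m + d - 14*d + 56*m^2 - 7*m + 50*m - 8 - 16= 2*d^2 - 13*d + 56*m^2 + m*(43 - 22*d) - 24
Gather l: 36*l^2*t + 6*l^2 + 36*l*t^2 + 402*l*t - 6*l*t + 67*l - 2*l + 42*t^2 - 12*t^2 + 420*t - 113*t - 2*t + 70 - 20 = l^2*(36*t + 6) + l*(36*t^2 + 396*t + 65) + 30*t^2 + 305*t + 50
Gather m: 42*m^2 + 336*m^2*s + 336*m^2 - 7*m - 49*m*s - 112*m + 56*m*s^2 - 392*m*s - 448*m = m^2*(336*s + 378) + m*(56*s^2 - 441*s - 567)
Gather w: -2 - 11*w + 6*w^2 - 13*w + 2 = 6*w^2 - 24*w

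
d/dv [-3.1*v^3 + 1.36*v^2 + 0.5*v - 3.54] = -9.3*v^2 + 2.72*v + 0.5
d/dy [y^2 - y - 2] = 2*y - 1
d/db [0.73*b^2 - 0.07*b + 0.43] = 1.46*b - 0.07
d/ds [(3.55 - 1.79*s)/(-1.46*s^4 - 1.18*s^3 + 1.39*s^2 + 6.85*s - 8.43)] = (-7.8402*s^4 + 16.5076*s^3 + 15.0551*s^2 - 9.869*s - 9.2278)/(2.1316*s^8 + 3.4456*s^7 - 2.6664*s^6 - 23.2824*s^5 + 10.3817*s^4 + 38.9378*s^3 + 23.4871*s^2 - 115.491*s + 71.0649)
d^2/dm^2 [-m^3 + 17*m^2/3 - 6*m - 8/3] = 34/3 - 6*m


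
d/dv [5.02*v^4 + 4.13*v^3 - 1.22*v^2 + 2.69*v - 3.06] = 20.08*v^3 + 12.39*v^2 - 2.44*v + 2.69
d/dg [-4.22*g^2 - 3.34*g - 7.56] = -8.44*g - 3.34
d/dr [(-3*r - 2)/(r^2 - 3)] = (3*r^2 + 4*r + 9)/(r^4 - 6*r^2 + 9)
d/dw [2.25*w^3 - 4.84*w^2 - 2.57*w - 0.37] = 6.75*w^2 - 9.68*w - 2.57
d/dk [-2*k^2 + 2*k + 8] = 2 - 4*k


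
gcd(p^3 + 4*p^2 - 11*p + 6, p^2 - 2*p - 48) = p + 6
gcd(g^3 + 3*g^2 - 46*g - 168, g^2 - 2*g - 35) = g - 7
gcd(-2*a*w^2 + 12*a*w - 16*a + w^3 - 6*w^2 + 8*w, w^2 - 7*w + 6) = 1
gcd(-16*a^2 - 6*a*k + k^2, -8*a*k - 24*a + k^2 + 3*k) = 8*a - k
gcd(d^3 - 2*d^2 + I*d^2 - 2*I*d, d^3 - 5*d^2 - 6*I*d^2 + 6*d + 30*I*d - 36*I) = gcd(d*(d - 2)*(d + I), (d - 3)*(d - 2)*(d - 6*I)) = d - 2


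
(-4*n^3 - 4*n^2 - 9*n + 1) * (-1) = 4*n^3 + 4*n^2 + 9*n - 1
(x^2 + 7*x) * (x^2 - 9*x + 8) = x^4 - 2*x^3 - 55*x^2 + 56*x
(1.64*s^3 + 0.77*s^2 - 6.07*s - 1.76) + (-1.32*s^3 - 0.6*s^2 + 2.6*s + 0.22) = 0.32*s^3 + 0.17*s^2 - 3.47*s - 1.54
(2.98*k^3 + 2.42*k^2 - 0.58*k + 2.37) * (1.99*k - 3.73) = 5.9302*k^4 - 6.2996*k^3 - 10.1808*k^2 + 6.8797*k - 8.8401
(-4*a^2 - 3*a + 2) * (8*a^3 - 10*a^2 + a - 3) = -32*a^5 + 16*a^4 + 42*a^3 - 11*a^2 + 11*a - 6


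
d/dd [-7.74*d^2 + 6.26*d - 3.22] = 6.26 - 15.48*d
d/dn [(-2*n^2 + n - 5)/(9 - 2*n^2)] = (2*n^2 - 56*n + 9)/(4*n^4 - 36*n^2 + 81)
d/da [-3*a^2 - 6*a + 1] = -6*a - 6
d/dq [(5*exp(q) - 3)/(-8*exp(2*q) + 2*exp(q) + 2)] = ((5*exp(q) - 3)*(8*exp(q) - 1) - 20*exp(2*q) + 5*exp(q) + 5)*exp(q)/(2*(-4*exp(2*q) + exp(q) + 1)^2)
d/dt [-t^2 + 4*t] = 4 - 2*t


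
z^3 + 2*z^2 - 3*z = z*(z - 1)*(z + 3)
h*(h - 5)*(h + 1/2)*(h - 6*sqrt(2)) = h^4 - 6*sqrt(2)*h^3 - 9*h^3/2 - 5*h^2/2 + 27*sqrt(2)*h^2 + 15*sqrt(2)*h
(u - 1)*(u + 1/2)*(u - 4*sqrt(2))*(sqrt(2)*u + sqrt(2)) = sqrt(2)*u^4 - 8*u^3 + sqrt(2)*u^3/2 - 4*u^2 - sqrt(2)*u^2 - sqrt(2)*u/2 + 8*u + 4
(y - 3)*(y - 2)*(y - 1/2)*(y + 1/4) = y^4 - 21*y^3/4 + 57*y^2/8 - 7*y/8 - 3/4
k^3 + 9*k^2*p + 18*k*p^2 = k*(k + 3*p)*(k + 6*p)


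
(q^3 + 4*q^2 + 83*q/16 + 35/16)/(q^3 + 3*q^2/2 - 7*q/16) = (4*q^2 + 9*q + 5)/(q*(4*q - 1))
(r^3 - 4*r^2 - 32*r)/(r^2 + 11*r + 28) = r*(r - 8)/(r + 7)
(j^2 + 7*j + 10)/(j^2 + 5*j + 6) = (j + 5)/(j + 3)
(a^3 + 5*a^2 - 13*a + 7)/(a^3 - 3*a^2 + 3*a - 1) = (a + 7)/(a - 1)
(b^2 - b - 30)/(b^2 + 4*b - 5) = (b - 6)/(b - 1)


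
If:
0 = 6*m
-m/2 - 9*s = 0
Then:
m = 0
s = 0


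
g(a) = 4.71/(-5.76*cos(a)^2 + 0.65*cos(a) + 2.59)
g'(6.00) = 3.12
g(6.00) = -2.25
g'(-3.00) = -0.59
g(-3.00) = -1.27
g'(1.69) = 1.60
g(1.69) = 1.94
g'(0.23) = -2.27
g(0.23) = -2.10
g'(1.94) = 8.19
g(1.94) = 2.93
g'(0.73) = -1618.79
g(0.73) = -37.96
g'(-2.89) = -1.17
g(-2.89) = -1.37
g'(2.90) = 1.11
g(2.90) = -1.36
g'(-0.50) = 13.13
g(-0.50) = -3.69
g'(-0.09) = 0.75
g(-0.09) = -1.90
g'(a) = 4.71*(-11.52*sin(a)*cos(a) + 0.65*sin(a))/(-5.76*cos(a)^2 + 0.65*cos(a) + 2.59)^2 = (3.0615 - 54.2592*cos(a))*sin(a)/(-5.76*cos(a)^2 + 0.65*cos(a) + 2.59)^2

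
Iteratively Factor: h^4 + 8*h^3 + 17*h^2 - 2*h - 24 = (h - 1)*(h^3 + 9*h^2 + 26*h + 24) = (h - 1)*(h + 4)*(h^2 + 5*h + 6) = (h - 1)*(h + 3)*(h + 4)*(h + 2)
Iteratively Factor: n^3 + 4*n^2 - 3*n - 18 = (n - 2)*(n^2 + 6*n + 9) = (n - 2)*(n + 3)*(n + 3)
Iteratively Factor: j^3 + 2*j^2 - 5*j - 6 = (j + 1)*(j^2 + j - 6) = (j + 1)*(j + 3)*(j - 2)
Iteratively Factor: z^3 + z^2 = (z)*(z^2 + z) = z*(z + 1)*(z)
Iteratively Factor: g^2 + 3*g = (g)*(g + 3)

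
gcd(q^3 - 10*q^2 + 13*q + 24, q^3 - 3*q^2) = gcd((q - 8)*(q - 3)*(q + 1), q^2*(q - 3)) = q - 3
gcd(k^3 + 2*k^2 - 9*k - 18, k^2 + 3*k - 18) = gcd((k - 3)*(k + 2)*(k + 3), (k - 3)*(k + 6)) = k - 3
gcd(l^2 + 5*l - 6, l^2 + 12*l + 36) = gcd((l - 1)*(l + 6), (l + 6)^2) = l + 6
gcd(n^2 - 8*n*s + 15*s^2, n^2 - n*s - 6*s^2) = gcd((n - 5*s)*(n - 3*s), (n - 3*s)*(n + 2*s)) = -n + 3*s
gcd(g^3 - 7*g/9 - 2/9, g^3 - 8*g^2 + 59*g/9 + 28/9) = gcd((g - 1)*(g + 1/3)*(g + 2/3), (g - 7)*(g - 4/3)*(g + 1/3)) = g + 1/3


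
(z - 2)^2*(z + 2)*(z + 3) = z^4 + z^3 - 10*z^2 - 4*z + 24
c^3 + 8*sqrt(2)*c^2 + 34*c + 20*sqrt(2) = (c + sqrt(2))*(c + 2*sqrt(2))*(c + 5*sqrt(2))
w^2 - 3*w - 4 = (w - 4)*(w + 1)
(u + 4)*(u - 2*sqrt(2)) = u^2 - 2*sqrt(2)*u + 4*u - 8*sqrt(2)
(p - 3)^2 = p^2 - 6*p + 9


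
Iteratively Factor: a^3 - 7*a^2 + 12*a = (a - 3)*(a^2 - 4*a) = (a - 4)*(a - 3)*(a)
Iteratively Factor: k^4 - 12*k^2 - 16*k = (k)*(k^3 - 12*k - 16) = k*(k - 4)*(k^2 + 4*k + 4) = k*(k - 4)*(k + 2)*(k + 2)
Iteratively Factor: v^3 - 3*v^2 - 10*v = (v)*(v^2 - 3*v - 10) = v*(v + 2)*(v - 5)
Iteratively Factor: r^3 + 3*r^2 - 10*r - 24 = (r - 3)*(r^2 + 6*r + 8) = (r - 3)*(r + 2)*(r + 4)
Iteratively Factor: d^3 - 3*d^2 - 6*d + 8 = (d - 4)*(d^2 + d - 2) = (d - 4)*(d - 1)*(d + 2)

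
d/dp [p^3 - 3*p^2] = 3*p*(p - 2)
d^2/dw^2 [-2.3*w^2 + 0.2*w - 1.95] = -4.60000000000000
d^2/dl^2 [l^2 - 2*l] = 2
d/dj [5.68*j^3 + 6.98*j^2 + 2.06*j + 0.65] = 17.04*j^2 + 13.96*j + 2.06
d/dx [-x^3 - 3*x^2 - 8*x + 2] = -3*x^2 - 6*x - 8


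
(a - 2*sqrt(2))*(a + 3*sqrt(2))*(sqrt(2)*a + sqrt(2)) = sqrt(2)*a^3 + sqrt(2)*a^2 + 2*a^2 - 12*sqrt(2)*a + 2*a - 12*sqrt(2)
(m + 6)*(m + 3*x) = m^2 + 3*m*x + 6*m + 18*x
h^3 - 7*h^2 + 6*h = h*(h - 6)*(h - 1)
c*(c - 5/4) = c^2 - 5*c/4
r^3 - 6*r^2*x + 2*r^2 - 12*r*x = r*(r + 2)*(r - 6*x)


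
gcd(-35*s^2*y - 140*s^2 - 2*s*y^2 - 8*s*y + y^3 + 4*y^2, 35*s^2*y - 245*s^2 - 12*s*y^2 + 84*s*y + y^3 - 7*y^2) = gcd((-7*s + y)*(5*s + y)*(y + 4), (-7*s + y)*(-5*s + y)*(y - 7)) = -7*s + y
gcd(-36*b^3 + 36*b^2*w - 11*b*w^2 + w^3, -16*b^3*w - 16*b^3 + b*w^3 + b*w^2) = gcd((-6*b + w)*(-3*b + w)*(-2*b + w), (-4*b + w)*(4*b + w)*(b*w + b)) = 1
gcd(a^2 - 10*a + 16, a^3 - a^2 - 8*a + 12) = a - 2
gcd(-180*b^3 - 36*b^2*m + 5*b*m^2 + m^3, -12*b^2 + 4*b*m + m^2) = 6*b + m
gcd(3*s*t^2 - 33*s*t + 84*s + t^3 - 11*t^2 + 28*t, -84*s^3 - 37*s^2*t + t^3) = 3*s + t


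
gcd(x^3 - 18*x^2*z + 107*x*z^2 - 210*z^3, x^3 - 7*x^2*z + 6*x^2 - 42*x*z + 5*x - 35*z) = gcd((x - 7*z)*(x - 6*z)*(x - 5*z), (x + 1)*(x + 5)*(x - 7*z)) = x - 7*z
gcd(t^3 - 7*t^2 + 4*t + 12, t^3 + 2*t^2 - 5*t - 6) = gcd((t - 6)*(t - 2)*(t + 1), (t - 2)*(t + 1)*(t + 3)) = t^2 - t - 2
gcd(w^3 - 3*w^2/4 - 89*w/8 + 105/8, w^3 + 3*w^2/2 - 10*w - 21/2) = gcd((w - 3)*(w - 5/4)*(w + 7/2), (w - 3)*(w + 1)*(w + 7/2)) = w^2 + w/2 - 21/2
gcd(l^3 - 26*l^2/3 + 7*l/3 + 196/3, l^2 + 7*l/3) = l + 7/3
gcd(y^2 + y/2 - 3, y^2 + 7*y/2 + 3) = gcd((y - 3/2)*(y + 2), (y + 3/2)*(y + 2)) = y + 2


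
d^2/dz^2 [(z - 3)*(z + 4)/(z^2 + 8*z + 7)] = 2*(-7*z^3 - 57*z^2 - 309*z - 691)/(z^6 + 24*z^5 + 213*z^4 + 848*z^3 + 1491*z^2 + 1176*z + 343)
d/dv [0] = 0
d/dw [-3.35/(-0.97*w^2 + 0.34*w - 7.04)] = (1.139 - 6.499*w)/(0.97*w^2 - 0.34*w + 7.04)^2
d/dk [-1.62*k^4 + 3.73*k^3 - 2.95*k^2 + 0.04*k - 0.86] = -6.48*k^3 + 11.19*k^2 - 5.9*k + 0.04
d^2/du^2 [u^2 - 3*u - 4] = 2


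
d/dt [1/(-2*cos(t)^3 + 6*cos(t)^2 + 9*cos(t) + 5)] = 3*(4*cos(t) - cos(2*t) + 2)*sin(t)/(-2*cos(t)^3 + 6*cos(t)^2 + 9*cos(t) + 5)^2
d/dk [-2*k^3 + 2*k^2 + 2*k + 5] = -6*k^2 + 4*k + 2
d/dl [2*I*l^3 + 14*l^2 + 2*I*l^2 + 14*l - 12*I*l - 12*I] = 6*I*l^2 + 4*l*(7 + I) + 14 - 12*I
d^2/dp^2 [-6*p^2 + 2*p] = -12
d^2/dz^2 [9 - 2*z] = 0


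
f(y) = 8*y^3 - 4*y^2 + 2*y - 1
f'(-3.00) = 242.00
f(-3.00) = -259.00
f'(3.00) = 194.00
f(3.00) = 185.00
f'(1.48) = 42.73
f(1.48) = 19.13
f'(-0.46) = 10.76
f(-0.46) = -3.55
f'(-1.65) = 80.54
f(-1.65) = -51.13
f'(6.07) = 837.72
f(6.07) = 1652.95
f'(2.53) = 135.38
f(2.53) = 108.01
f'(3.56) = 277.69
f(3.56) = 316.37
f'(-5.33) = 726.45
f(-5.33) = -1336.65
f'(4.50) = 452.00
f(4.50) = 656.00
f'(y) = 24*y^2 - 8*y + 2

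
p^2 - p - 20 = (p - 5)*(p + 4)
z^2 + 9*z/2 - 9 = (z - 3/2)*(z + 6)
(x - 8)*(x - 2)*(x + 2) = x^3 - 8*x^2 - 4*x + 32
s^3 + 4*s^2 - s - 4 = (s - 1)*(s + 1)*(s + 4)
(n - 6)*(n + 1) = n^2 - 5*n - 6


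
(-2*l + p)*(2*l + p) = -4*l^2 + p^2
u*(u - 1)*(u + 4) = u^3 + 3*u^2 - 4*u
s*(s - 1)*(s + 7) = s^3 + 6*s^2 - 7*s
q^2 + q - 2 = (q - 1)*(q + 2)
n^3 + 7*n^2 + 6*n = n*(n + 1)*(n + 6)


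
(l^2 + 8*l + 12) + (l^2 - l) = 2*l^2 + 7*l + 12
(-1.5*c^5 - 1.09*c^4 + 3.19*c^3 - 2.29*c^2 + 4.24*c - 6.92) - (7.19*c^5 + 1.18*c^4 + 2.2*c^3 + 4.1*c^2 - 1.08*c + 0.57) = -8.69*c^5 - 2.27*c^4 + 0.99*c^3 - 6.39*c^2 + 5.32*c - 7.49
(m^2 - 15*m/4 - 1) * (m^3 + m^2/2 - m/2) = m^5 - 13*m^4/4 - 27*m^3/8 + 11*m^2/8 + m/2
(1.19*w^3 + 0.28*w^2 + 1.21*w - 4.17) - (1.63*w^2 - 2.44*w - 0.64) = 1.19*w^3 - 1.35*w^2 + 3.65*w - 3.53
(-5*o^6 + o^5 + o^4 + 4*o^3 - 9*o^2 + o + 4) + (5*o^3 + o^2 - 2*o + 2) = -5*o^6 + o^5 + o^4 + 9*o^3 - 8*o^2 - o + 6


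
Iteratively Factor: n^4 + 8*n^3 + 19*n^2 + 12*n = (n + 4)*(n^3 + 4*n^2 + 3*n) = n*(n + 4)*(n^2 + 4*n + 3) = n*(n + 3)*(n + 4)*(n + 1)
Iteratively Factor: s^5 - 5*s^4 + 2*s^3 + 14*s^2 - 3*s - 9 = (s - 3)*(s^4 - 2*s^3 - 4*s^2 + 2*s + 3) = (s - 3)*(s + 1)*(s^3 - 3*s^2 - s + 3) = (s - 3)*(s + 1)^2*(s^2 - 4*s + 3) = (s - 3)*(s - 1)*(s + 1)^2*(s - 3)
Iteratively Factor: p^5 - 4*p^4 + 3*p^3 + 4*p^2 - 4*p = (p - 2)*(p^4 - 2*p^3 - p^2 + 2*p) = (p - 2)*(p - 1)*(p^3 - p^2 - 2*p) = (p - 2)*(p - 1)*(p + 1)*(p^2 - 2*p) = (p - 2)^2*(p - 1)*(p + 1)*(p)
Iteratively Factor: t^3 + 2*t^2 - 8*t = (t - 2)*(t^2 + 4*t) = (t - 2)*(t + 4)*(t)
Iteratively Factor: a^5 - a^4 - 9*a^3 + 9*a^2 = (a - 3)*(a^4 + 2*a^3 - 3*a^2) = (a - 3)*(a - 1)*(a^3 + 3*a^2) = a*(a - 3)*(a - 1)*(a^2 + 3*a) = a*(a - 3)*(a - 1)*(a + 3)*(a)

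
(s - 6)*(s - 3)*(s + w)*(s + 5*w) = s^4 + 6*s^3*w - 9*s^3 + 5*s^2*w^2 - 54*s^2*w + 18*s^2 - 45*s*w^2 + 108*s*w + 90*w^2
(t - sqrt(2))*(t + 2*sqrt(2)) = t^2 + sqrt(2)*t - 4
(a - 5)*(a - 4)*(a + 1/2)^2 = a^4 - 8*a^3 + 45*a^2/4 + 71*a/4 + 5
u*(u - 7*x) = u^2 - 7*u*x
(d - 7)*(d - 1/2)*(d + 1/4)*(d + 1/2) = d^4 - 27*d^3/4 - 2*d^2 + 27*d/16 + 7/16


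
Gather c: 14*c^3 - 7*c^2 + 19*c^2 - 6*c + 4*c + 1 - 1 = 14*c^3 + 12*c^2 - 2*c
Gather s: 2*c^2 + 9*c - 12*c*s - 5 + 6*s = 2*c^2 + 9*c + s*(6 - 12*c) - 5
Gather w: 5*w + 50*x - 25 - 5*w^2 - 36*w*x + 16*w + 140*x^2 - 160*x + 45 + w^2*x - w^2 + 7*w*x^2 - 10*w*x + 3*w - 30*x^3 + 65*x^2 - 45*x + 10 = w^2*(x - 6) + w*(7*x^2 - 46*x + 24) - 30*x^3 + 205*x^2 - 155*x + 30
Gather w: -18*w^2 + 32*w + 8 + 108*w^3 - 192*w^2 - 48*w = 108*w^3 - 210*w^2 - 16*w + 8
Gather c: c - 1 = c - 1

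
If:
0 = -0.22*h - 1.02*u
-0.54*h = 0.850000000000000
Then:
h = -1.57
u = 0.34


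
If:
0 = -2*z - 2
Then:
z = -1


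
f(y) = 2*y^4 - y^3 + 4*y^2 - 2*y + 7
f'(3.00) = 211.00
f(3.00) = 172.00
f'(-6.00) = -1886.00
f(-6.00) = 2971.00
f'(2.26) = 93.10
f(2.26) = 63.54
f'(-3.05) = -281.29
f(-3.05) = 251.76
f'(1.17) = 16.07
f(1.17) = 12.28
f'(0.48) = 2.03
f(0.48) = 6.96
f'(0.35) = 0.78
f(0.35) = 6.78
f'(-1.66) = -60.14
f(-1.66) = 41.10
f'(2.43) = 114.52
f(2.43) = 81.15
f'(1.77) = 47.12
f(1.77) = 30.08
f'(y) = 8*y^3 - 3*y^2 + 8*y - 2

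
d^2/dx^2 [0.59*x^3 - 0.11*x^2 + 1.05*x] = 3.54*x - 0.22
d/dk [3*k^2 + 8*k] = 6*k + 8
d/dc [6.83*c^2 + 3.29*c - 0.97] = 13.66*c + 3.29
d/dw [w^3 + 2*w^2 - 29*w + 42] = 3*w^2 + 4*w - 29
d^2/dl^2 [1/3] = 0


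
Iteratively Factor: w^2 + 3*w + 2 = (w + 1)*(w + 2)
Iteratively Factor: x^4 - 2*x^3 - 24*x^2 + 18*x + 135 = (x + 3)*(x^3 - 5*x^2 - 9*x + 45) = (x - 5)*(x + 3)*(x^2 - 9) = (x - 5)*(x - 3)*(x + 3)*(x + 3)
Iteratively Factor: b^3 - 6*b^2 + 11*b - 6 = (b - 3)*(b^2 - 3*b + 2) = (b - 3)*(b - 1)*(b - 2)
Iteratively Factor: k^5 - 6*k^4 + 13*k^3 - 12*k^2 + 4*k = (k)*(k^4 - 6*k^3 + 13*k^2 - 12*k + 4) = k*(k - 2)*(k^3 - 4*k^2 + 5*k - 2) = k*(k - 2)*(k - 1)*(k^2 - 3*k + 2) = k*(k - 2)^2*(k - 1)*(k - 1)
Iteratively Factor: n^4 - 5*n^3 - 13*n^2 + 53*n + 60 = (n + 1)*(n^3 - 6*n^2 - 7*n + 60) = (n + 1)*(n + 3)*(n^2 - 9*n + 20) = (n - 4)*(n + 1)*(n + 3)*(n - 5)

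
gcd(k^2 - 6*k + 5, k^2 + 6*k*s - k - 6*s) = k - 1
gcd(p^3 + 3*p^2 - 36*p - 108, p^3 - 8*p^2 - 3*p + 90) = p^2 - 3*p - 18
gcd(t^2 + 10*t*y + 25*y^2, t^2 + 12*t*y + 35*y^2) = t + 5*y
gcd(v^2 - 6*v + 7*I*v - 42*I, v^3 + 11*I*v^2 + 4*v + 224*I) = v + 7*I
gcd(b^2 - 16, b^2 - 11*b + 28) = b - 4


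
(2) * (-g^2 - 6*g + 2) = -2*g^2 - 12*g + 4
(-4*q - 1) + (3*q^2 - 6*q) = 3*q^2 - 10*q - 1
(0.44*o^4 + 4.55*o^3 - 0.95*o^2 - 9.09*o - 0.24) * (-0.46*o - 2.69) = -0.2024*o^5 - 3.2766*o^4 - 11.8025*o^3 + 6.7369*o^2 + 24.5625*o + 0.6456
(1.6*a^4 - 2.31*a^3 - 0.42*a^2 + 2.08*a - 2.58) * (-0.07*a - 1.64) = -0.112*a^5 - 2.4623*a^4 + 3.8178*a^3 + 0.5432*a^2 - 3.2306*a + 4.2312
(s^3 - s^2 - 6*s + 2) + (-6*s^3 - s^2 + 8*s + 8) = -5*s^3 - 2*s^2 + 2*s + 10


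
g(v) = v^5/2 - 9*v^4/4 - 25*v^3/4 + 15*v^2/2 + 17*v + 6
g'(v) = 5*v^4/2 - 9*v^3 - 75*v^2/4 + 15*v + 17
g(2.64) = -57.02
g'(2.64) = -118.24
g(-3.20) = -170.50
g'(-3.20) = 334.06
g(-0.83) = -0.63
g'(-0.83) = -2.03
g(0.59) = 17.12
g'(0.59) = 17.78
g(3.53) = -190.76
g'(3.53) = -171.39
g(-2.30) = -12.53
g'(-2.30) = 62.78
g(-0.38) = 0.92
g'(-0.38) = 9.14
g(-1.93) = 1.45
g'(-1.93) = 17.60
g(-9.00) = -39270.00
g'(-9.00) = 21326.75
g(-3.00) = -112.50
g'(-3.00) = 248.75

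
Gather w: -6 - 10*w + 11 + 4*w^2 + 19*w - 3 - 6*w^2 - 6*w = -2*w^2 + 3*w + 2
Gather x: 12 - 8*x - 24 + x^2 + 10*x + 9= x^2 + 2*x - 3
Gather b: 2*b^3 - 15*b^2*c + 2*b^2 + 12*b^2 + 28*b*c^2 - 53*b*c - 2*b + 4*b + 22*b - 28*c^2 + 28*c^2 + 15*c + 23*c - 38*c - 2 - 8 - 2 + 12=2*b^3 + b^2*(14 - 15*c) + b*(28*c^2 - 53*c + 24)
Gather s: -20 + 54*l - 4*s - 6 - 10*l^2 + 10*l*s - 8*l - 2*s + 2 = -10*l^2 + 46*l + s*(10*l - 6) - 24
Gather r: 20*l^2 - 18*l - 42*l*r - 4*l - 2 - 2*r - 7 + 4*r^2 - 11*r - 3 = 20*l^2 - 22*l + 4*r^2 + r*(-42*l - 13) - 12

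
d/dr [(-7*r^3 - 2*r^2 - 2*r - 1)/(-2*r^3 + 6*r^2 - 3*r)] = (-46*r^4 + 34*r^3 + 12*r^2 + 12*r - 3)/(r^2*(4*r^4 - 24*r^3 + 48*r^2 - 36*r + 9))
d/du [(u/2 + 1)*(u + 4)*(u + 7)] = 3*u^2/2 + 13*u + 25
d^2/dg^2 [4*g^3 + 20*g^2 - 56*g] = 24*g + 40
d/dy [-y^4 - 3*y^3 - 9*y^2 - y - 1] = -4*y^3 - 9*y^2 - 18*y - 1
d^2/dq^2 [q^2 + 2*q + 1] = 2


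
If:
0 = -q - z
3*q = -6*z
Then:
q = 0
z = 0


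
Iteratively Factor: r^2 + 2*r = (r + 2)*(r)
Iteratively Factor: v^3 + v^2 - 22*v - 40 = (v + 2)*(v^2 - v - 20) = (v + 2)*(v + 4)*(v - 5)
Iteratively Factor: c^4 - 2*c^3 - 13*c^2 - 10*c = (c + 1)*(c^3 - 3*c^2 - 10*c) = (c - 5)*(c + 1)*(c^2 + 2*c) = (c - 5)*(c + 1)*(c + 2)*(c)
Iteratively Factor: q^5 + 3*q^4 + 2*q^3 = (q + 2)*(q^4 + q^3) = q*(q + 2)*(q^3 + q^2) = q^2*(q + 2)*(q^2 + q) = q^2*(q + 1)*(q + 2)*(q)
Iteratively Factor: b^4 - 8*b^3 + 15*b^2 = (b - 5)*(b^3 - 3*b^2) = b*(b - 5)*(b^2 - 3*b) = b^2*(b - 5)*(b - 3)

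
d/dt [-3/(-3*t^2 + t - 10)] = 3*(1 - 6*t)/(3*t^2 - t + 10)^2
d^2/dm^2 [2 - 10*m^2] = -20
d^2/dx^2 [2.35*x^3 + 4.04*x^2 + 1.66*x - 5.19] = 14.1*x + 8.08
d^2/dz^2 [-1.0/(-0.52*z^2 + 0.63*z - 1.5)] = (-0.5408*z^2 + 0.6552*z + 1.0*(1.04*z - 0.63)*(2.08*z - 1.26) - 1.56)/(0.52*z^2 - 0.63*z + 1.5)^3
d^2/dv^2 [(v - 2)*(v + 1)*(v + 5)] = 6*v + 8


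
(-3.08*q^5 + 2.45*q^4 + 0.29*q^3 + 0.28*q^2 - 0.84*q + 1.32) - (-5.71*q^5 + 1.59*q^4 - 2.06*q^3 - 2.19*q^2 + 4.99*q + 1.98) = 2.63*q^5 + 0.86*q^4 + 2.35*q^3 + 2.47*q^2 - 5.83*q - 0.66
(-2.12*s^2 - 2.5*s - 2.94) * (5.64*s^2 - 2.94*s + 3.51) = -11.9568*s^4 - 7.8672*s^3 - 16.6728*s^2 - 0.131399999999999*s - 10.3194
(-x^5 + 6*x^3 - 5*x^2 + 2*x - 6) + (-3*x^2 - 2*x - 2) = -x^5 + 6*x^3 - 8*x^2 - 8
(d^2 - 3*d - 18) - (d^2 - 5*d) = 2*d - 18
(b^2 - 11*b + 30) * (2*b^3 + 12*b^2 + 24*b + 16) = 2*b^5 - 10*b^4 - 48*b^3 + 112*b^2 + 544*b + 480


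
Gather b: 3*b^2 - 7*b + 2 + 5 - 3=3*b^2 - 7*b + 4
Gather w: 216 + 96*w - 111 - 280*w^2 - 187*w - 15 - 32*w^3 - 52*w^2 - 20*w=-32*w^3 - 332*w^2 - 111*w + 90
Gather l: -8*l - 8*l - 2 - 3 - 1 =-16*l - 6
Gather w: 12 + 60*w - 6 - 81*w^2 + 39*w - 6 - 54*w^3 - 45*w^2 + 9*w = -54*w^3 - 126*w^2 + 108*w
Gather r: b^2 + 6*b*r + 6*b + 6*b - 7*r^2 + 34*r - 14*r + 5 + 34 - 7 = b^2 + 12*b - 7*r^2 + r*(6*b + 20) + 32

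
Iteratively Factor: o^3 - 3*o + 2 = (o - 1)*(o^2 + o - 2) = (o - 1)^2*(o + 2)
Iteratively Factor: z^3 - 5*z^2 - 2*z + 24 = (z - 3)*(z^2 - 2*z - 8) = (z - 4)*(z - 3)*(z + 2)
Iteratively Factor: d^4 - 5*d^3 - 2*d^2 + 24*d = (d - 3)*(d^3 - 2*d^2 - 8*d) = (d - 4)*(d - 3)*(d^2 + 2*d) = d*(d - 4)*(d - 3)*(d + 2)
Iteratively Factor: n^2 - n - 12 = (n - 4)*(n + 3)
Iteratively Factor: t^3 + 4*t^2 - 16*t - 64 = (t + 4)*(t^2 - 16) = (t - 4)*(t + 4)*(t + 4)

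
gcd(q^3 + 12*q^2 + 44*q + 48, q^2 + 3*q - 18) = q + 6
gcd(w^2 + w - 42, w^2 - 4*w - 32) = 1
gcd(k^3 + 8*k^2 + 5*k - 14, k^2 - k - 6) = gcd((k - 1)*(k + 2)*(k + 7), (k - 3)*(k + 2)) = k + 2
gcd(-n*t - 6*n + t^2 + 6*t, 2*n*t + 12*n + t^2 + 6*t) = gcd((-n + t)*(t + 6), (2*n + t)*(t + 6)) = t + 6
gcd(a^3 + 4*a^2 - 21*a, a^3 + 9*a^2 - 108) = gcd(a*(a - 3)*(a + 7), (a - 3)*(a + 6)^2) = a - 3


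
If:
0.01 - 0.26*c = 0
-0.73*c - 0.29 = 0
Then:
No Solution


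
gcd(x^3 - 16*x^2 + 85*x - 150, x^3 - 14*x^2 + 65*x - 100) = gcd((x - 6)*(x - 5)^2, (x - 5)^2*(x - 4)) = x^2 - 10*x + 25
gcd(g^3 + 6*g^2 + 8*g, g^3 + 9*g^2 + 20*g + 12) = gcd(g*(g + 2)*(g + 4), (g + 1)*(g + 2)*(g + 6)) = g + 2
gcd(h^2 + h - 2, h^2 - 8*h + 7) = h - 1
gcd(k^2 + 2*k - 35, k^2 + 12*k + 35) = k + 7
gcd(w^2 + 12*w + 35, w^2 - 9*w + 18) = 1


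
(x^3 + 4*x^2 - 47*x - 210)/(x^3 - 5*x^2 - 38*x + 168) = (x + 5)/(x - 4)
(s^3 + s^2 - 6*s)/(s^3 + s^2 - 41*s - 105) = s*(s - 2)/(s^2 - 2*s - 35)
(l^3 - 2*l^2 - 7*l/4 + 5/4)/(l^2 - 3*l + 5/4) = l + 1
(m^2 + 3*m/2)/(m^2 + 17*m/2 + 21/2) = m/(m + 7)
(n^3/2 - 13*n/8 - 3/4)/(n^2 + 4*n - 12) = (n^2/2 + n + 3/8)/(n + 6)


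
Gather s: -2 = -2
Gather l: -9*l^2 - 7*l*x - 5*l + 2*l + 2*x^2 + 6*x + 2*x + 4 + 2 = -9*l^2 + l*(-7*x - 3) + 2*x^2 + 8*x + 6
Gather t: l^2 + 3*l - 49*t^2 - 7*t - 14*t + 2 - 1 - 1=l^2 + 3*l - 49*t^2 - 21*t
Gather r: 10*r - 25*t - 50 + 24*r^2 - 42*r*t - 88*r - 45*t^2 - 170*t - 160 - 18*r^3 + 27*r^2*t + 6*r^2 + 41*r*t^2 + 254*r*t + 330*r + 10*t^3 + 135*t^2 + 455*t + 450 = -18*r^3 + r^2*(27*t + 30) + r*(41*t^2 + 212*t + 252) + 10*t^3 + 90*t^2 + 260*t + 240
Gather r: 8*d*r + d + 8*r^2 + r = d + 8*r^2 + r*(8*d + 1)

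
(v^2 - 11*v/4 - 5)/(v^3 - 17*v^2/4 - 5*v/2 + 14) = (4*v + 5)/(4*v^2 - v - 14)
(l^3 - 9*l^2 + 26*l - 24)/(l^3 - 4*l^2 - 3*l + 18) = (l^2 - 6*l + 8)/(l^2 - l - 6)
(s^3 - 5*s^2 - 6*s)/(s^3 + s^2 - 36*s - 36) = s/(s + 6)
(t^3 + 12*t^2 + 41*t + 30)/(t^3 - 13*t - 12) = (t^2 + 11*t + 30)/(t^2 - t - 12)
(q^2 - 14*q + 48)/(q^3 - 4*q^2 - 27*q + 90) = (q - 8)/(q^2 + 2*q - 15)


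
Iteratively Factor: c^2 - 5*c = (c)*(c - 5)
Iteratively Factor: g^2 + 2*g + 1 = (g + 1)*(g + 1)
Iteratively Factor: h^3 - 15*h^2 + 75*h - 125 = (h - 5)*(h^2 - 10*h + 25) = (h - 5)^2*(h - 5)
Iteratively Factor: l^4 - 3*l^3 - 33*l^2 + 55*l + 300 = (l + 3)*(l^3 - 6*l^2 - 15*l + 100) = (l + 3)*(l + 4)*(l^2 - 10*l + 25) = (l - 5)*(l + 3)*(l + 4)*(l - 5)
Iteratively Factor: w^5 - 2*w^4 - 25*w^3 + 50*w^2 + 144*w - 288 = (w - 4)*(w^4 + 2*w^3 - 17*w^2 - 18*w + 72) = (w - 4)*(w - 3)*(w^3 + 5*w^2 - 2*w - 24) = (w - 4)*(w - 3)*(w - 2)*(w^2 + 7*w + 12) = (w - 4)*(w - 3)*(w - 2)*(w + 3)*(w + 4)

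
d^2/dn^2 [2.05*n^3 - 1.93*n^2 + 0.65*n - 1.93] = 12.3*n - 3.86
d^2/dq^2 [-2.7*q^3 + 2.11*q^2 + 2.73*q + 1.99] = 4.22 - 16.2*q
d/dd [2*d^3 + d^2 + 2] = 2*d*(3*d + 1)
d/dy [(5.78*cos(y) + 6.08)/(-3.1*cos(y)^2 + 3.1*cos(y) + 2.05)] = (-17.918*cos(y)^2 - 37.696*cos(y) + 6.999)*sin(y)/(9.61*cos(y)^4 - 19.22*cos(y)^3 - 3.1*cos(y)^2 + 12.71*cos(y) + 4.2025)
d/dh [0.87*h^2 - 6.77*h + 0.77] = 1.74*h - 6.77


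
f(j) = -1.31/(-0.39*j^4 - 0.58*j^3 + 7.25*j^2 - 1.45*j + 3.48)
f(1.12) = -0.14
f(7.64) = 0.00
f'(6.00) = -0.00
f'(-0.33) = -0.37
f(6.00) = 0.00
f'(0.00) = -0.16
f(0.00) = -0.38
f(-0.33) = -0.27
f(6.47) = 0.00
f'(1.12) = 0.15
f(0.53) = -0.28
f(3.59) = -13.45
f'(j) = -1.31*(1.56*j^3 + 1.74*j^2 - 14.5*j + 1.45)/(-0.39*j^4 - 0.58*j^3 + 7.25*j^2 - 1.45*j + 3.48)^2 = (-2.0436*j^3 - 2.2794*j^2 + 18.995*j - 1.8995)/(0.39*j^4 + 0.58*j^3 - 7.25*j^2 + 1.45*j - 3.48)^2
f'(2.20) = 0.02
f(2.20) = -0.07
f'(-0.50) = -0.32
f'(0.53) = 0.34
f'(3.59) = -6074.95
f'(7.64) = -0.00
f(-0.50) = -0.22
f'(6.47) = -0.00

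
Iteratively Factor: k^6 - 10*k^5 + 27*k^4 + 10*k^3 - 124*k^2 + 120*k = (k)*(k^5 - 10*k^4 + 27*k^3 + 10*k^2 - 124*k + 120) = k*(k - 5)*(k^4 - 5*k^3 + 2*k^2 + 20*k - 24) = k*(k - 5)*(k - 2)*(k^3 - 3*k^2 - 4*k + 12) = k*(k - 5)*(k - 2)*(k + 2)*(k^2 - 5*k + 6) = k*(k - 5)*(k - 2)^2*(k + 2)*(k - 3)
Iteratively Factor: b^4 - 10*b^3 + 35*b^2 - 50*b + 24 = (b - 1)*(b^3 - 9*b^2 + 26*b - 24) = (b - 2)*(b - 1)*(b^2 - 7*b + 12) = (b - 3)*(b - 2)*(b - 1)*(b - 4)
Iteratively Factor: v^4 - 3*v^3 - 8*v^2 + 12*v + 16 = (v - 4)*(v^3 + v^2 - 4*v - 4) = (v - 4)*(v + 2)*(v^2 - v - 2) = (v - 4)*(v - 2)*(v + 2)*(v + 1)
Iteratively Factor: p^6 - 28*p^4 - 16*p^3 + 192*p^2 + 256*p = (p - 4)*(p^5 + 4*p^4 - 12*p^3 - 64*p^2 - 64*p) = p*(p - 4)*(p^4 + 4*p^3 - 12*p^2 - 64*p - 64) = p*(p - 4)*(p + 2)*(p^3 + 2*p^2 - 16*p - 32) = p*(p - 4)^2*(p + 2)*(p^2 + 6*p + 8) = p*(p - 4)^2*(p + 2)*(p + 4)*(p + 2)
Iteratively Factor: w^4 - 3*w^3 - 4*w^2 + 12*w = (w - 3)*(w^3 - 4*w) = (w - 3)*(w - 2)*(w^2 + 2*w) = (w - 3)*(w - 2)*(w + 2)*(w)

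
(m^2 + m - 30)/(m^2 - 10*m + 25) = (m + 6)/(m - 5)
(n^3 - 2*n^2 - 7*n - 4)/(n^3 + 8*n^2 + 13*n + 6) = (n - 4)/(n + 6)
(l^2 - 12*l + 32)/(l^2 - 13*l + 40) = (l - 4)/(l - 5)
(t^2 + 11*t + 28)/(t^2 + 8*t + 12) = (t^2 + 11*t + 28)/(t^2 + 8*t + 12)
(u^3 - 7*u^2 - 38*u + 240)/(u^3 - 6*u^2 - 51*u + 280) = (u + 6)/(u + 7)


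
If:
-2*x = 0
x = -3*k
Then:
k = 0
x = 0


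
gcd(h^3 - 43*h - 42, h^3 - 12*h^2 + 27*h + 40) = h + 1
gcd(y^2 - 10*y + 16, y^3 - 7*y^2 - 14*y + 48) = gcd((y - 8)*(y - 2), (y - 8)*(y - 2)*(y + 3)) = y^2 - 10*y + 16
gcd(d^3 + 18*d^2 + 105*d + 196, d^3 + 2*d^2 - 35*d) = d + 7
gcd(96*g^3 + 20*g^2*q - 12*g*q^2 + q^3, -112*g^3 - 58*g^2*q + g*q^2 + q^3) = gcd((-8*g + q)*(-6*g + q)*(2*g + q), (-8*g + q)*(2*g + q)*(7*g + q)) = -16*g^2 - 6*g*q + q^2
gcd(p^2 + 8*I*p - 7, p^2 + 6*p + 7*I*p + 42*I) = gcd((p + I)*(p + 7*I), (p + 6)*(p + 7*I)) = p + 7*I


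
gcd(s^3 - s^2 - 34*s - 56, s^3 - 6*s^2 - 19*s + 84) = s^2 - 3*s - 28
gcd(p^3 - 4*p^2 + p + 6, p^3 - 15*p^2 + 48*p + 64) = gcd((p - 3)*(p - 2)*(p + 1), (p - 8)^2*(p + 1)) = p + 1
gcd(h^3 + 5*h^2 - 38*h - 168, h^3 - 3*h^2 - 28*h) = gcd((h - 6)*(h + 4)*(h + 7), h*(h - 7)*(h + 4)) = h + 4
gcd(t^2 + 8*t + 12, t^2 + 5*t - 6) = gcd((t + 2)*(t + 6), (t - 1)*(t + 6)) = t + 6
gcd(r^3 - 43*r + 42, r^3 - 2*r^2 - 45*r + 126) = r^2 + r - 42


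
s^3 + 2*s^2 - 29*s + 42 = (s - 3)*(s - 2)*(s + 7)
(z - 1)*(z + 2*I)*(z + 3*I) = z^3 - z^2 + 5*I*z^2 - 6*z - 5*I*z + 6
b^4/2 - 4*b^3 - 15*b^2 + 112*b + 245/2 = (b/2 + 1/2)*(b - 7)^2*(b + 5)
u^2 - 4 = (u - 2)*(u + 2)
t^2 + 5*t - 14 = (t - 2)*(t + 7)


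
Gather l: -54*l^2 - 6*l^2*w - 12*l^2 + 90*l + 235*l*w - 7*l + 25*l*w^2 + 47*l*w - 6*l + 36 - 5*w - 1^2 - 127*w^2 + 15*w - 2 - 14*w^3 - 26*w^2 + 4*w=l^2*(-6*w - 66) + l*(25*w^2 + 282*w + 77) - 14*w^3 - 153*w^2 + 14*w + 33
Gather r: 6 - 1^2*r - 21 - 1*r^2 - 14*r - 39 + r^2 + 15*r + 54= 0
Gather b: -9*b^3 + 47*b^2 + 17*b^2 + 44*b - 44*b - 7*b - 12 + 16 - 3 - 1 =-9*b^3 + 64*b^2 - 7*b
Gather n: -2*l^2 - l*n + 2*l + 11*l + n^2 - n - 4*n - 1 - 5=-2*l^2 + 13*l + n^2 + n*(-l - 5) - 6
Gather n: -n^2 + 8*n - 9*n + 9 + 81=-n^2 - n + 90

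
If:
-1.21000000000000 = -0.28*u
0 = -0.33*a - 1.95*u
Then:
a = -25.54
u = 4.32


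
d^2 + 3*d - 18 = (d - 3)*(d + 6)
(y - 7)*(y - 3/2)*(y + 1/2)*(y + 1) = y^4 - 7*y^3 - 7*y^2/4 + 23*y/2 + 21/4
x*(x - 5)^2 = x^3 - 10*x^2 + 25*x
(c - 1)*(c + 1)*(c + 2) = c^3 + 2*c^2 - c - 2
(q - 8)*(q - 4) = q^2 - 12*q + 32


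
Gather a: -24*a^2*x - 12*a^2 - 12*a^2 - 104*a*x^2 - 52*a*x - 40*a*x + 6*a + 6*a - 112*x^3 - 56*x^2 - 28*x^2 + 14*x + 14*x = a^2*(-24*x - 24) + a*(-104*x^2 - 92*x + 12) - 112*x^3 - 84*x^2 + 28*x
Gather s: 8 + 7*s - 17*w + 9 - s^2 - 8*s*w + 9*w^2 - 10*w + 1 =-s^2 + s*(7 - 8*w) + 9*w^2 - 27*w + 18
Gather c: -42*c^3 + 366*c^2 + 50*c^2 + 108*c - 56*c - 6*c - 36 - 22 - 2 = -42*c^3 + 416*c^2 + 46*c - 60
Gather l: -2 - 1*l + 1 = -l - 1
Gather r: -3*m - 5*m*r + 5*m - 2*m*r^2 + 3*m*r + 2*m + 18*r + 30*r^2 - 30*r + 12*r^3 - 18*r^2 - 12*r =4*m + 12*r^3 + r^2*(12 - 2*m) + r*(-2*m - 24)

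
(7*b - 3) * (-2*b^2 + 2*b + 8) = -14*b^3 + 20*b^2 + 50*b - 24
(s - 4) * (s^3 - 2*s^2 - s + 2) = s^4 - 6*s^3 + 7*s^2 + 6*s - 8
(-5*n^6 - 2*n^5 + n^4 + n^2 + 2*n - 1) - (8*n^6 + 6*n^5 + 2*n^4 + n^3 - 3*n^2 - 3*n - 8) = -13*n^6 - 8*n^5 - n^4 - n^3 + 4*n^2 + 5*n + 7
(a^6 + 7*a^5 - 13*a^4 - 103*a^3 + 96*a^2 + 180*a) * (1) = a^6 + 7*a^5 - 13*a^4 - 103*a^3 + 96*a^2 + 180*a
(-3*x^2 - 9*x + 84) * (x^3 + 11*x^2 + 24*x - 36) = -3*x^5 - 42*x^4 - 87*x^3 + 816*x^2 + 2340*x - 3024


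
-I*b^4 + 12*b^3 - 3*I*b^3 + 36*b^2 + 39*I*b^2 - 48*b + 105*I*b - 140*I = (b + 4)*(b + 5*I)*(b + 7*I)*(-I*b + I)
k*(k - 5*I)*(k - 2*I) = k^3 - 7*I*k^2 - 10*k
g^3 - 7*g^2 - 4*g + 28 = (g - 7)*(g - 2)*(g + 2)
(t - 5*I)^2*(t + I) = t^3 - 9*I*t^2 - 15*t - 25*I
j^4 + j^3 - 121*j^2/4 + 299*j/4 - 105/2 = (j - 5/2)*(j - 2)*(j - 3/2)*(j + 7)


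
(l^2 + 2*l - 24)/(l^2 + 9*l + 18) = (l - 4)/(l + 3)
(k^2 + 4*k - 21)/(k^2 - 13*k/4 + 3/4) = 4*(k + 7)/(4*k - 1)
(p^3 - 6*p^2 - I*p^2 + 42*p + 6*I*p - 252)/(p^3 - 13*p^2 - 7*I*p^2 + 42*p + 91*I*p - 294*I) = (p + 6*I)/(p - 7)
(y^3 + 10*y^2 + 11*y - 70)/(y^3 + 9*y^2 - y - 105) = (y - 2)/(y - 3)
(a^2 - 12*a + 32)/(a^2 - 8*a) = (a - 4)/a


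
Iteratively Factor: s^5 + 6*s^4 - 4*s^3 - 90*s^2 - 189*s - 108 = (s + 3)*(s^4 + 3*s^3 - 13*s^2 - 51*s - 36) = (s + 3)^2*(s^3 - 13*s - 12) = (s - 4)*(s + 3)^2*(s^2 + 4*s + 3) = (s - 4)*(s + 1)*(s + 3)^2*(s + 3)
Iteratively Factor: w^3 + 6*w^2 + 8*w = (w)*(w^2 + 6*w + 8) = w*(w + 2)*(w + 4)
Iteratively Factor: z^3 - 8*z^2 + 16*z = (z - 4)*(z^2 - 4*z) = z*(z - 4)*(z - 4)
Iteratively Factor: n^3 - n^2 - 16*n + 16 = (n + 4)*(n^2 - 5*n + 4) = (n - 4)*(n + 4)*(n - 1)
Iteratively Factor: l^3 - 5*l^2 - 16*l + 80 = (l - 5)*(l^2 - 16) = (l - 5)*(l + 4)*(l - 4)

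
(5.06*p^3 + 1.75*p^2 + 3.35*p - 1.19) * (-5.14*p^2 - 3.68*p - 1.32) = -26.0084*p^5 - 27.6158*p^4 - 30.3382*p^3 - 8.5214*p^2 - 0.0428000000000006*p + 1.5708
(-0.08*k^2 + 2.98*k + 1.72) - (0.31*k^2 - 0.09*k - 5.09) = -0.39*k^2 + 3.07*k + 6.81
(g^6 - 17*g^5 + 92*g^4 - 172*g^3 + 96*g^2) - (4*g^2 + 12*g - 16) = g^6 - 17*g^5 + 92*g^4 - 172*g^3 + 92*g^2 - 12*g + 16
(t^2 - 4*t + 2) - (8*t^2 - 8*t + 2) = -7*t^2 + 4*t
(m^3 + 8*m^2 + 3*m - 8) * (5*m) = 5*m^4 + 40*m^3 + 15*m^2 - 40*m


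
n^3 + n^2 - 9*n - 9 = (n - 3)*(n + 1)*(n + 3)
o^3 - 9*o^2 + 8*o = o*(o - 8)*(o - 1)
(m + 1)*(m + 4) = m^2 + 5*m + 4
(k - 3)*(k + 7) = k^2 + 4*k - 21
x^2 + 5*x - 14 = (x - 2)*(x + 7)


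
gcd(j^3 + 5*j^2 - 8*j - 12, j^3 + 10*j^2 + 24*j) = j + 6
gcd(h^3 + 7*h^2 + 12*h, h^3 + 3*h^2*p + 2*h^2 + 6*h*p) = h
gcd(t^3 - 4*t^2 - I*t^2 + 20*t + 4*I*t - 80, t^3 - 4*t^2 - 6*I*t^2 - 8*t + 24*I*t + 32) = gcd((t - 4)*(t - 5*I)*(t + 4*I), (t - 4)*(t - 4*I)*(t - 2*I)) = t - 4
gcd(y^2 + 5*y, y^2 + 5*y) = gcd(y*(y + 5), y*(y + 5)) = y^2 + 5*y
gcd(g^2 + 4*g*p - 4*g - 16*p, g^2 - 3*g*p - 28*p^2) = g + 4*p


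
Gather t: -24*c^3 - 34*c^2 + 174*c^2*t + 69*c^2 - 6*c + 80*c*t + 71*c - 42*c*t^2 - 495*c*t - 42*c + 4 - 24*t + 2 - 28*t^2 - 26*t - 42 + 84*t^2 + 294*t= -24*c^3 + 35*c^2 + 23*c + t^2*(56 - 42*c) + t*(174*c^2 - 415*c + 244) - 36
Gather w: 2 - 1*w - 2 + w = 0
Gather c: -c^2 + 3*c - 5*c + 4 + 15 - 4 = -c^2 - 2*c + 15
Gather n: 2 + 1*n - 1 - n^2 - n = 1 - n^2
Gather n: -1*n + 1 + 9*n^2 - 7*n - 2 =9*n^2 - 8*n - 1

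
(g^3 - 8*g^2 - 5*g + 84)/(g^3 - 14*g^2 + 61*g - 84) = (g + 3)/(g - 3)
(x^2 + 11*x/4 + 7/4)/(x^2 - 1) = (x + 7/4)/(x - 1)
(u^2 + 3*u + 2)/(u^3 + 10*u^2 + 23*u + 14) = 1/(u + 7)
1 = 1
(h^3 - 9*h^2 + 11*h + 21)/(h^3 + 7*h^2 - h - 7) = (h^2 - 10*h + 21)/(h^2 + 6*h - 7)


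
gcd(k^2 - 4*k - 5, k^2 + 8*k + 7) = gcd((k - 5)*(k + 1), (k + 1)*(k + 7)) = k + 1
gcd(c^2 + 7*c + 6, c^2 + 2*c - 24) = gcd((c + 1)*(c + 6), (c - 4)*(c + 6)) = c + 6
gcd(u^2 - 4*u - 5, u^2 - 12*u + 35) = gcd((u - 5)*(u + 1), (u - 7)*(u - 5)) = u - 5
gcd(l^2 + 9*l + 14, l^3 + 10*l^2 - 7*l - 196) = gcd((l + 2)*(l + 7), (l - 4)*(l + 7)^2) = l + 7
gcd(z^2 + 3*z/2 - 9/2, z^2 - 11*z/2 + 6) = z - 3/2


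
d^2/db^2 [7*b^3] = 42*b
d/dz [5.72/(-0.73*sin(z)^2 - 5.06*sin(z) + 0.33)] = (8.3512*sin(z) + 28.9432)*cos(z)/(0.73*sin(z)^2 + 5.06*sin(z) - 0.33)^2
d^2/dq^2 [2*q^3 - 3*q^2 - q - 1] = 12*q - 6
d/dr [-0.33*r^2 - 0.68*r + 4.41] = -0.66*r - 0.68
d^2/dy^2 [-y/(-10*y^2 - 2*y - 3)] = 4*(2*y*(10*y + 1)^2 - (15*y + 1)*(10*y^2 + 2*y + 3))/(10*y^2 + 2*y + 3)^3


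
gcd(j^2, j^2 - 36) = 1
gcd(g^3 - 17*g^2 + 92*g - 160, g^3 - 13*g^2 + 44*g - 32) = g^2 - 12*g + 32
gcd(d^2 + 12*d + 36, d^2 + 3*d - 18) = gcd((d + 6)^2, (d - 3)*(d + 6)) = d + 6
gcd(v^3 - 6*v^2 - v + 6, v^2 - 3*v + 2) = v - 1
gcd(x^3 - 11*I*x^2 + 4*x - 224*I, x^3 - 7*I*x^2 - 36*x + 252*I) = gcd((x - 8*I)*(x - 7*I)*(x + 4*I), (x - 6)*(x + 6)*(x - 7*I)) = x - 7*I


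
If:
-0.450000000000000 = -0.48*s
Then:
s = 0.94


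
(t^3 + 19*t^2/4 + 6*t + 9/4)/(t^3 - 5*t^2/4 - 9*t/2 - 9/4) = (t + 3)/(t - 3)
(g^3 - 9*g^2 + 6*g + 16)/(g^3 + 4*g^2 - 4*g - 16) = (g^2 - 7*g - 8)/(g^2 + 6*g + 8)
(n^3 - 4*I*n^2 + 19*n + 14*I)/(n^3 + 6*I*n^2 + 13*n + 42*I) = (n^2 - 6*I*n + 7)/(n^2 + 4*I*n + 21)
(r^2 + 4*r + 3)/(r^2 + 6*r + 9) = (r + 1)/(r + 3)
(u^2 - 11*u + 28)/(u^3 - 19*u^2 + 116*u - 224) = 1/(u - 8)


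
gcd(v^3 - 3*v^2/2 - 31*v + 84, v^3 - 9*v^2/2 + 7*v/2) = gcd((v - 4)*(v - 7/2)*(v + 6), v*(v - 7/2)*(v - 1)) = v - 7/2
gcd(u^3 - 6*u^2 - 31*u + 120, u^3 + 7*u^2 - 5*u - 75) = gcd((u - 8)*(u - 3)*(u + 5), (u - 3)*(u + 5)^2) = u^2 + 2*u - 15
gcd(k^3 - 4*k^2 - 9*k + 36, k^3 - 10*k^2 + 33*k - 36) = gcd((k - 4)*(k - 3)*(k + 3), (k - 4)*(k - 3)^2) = k^2 - 7*k + 12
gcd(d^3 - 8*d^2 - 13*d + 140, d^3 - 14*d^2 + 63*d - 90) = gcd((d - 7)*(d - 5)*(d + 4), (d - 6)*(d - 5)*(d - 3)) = d - 5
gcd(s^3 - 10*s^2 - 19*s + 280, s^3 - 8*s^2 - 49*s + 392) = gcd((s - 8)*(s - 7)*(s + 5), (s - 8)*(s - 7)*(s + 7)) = s^2 - 15*s + 56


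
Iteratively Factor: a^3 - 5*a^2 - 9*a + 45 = (a + 3)*(a^2 - 8*a + 15) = (a - 5)*(a + 3)*(a - 3)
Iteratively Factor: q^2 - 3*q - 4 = (q - 4)*(q + 1)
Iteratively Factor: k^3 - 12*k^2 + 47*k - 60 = (k - 3)*(k^2 - 9*k + 20) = (k - 5)*(k - 3)*(k - 4)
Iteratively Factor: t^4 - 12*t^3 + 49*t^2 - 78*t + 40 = (t - 4)*(t^3 - 8*t^2 + 17*t - 10) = (t - 5)*(t - 4)*(t^2 - 3*t + 2) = (t - 5)*(t - 4)*(t - 1)*(t - 2)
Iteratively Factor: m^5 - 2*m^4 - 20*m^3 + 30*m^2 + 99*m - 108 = (m - 4)*(m^4 + 2*m^3 - 12*m^2 - 18*m + 27) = (m - 4)*(m + 3)*(m^3 - m^2 - 9*m + 9) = (m - 4)*(m + 3)^2*(m^2 - 4*m + 3) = (m - 4)*(m - 3)*(m + 3)^2*(m - 1)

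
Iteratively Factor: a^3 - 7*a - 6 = (a - 3)*(a^2 + 3*a + 2) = (a - 3)*(a + 1)*(a + 2)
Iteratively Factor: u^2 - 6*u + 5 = (u - 5)*(u - 1)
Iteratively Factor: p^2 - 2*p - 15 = (p - 5)*(p + 3)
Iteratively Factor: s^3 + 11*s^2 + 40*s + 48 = (s + 4)*(s^2 + 7*s + 12) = (s + 3)*(s + 4)*(s + 4)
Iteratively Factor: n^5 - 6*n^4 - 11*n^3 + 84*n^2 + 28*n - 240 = (n - 4)*(n^4 - 2*n^3 - 19*n^2 + 8*n + 60) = (n - 4)*(n - 2)*(n^3 - 19*n - 30) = (n - 4)*(n - 2)*(n + 3)*(n^2 - 3*n - 10) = (n - 5)*(n - 4)*(n - 2)*(n + 3)*(n + 2)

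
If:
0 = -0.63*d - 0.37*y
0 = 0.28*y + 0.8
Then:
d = 1.68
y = -2.86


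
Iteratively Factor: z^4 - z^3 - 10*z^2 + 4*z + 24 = (z + 2)*(z^3 - 3*z^2 - 4*z + 12) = (z + 2)^2*(z^2 - 5*z + 6) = (z - 3)*(z + 2)^2*(z - 2)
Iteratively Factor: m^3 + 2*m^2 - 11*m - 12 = (m + 1)*(m^2 + m - 12) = (m - 3)*(m + 1)*(m + 4)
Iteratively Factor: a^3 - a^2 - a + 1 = (a - 1)*(a^2 - 1) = (a - 1)*(a + 1)*(a - 1)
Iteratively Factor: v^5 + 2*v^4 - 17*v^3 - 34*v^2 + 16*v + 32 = (v + 1)*(v^4 + v^3 - 18*v^2 - 16*v + 32) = (v + 1)*(v + 4)*(v^3 - 3*v^2 - 6*v + 8) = (v - 1)*(v + 1)*(v + 4)*(v^2 - 2*v - 8) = (v - 4)*(v - 1)*(v + 1)*(v + 4)*(v + 2)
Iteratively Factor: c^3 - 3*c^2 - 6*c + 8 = (c - 1)*(c^2 - 2*c - 8) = (c - 1)*(c + 2)*(c - 4)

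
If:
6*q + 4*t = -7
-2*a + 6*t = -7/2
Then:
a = 3*t + 7/4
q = -2*t/3 - 7/6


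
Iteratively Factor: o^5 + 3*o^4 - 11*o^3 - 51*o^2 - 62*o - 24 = (o + 1)*(o^4 + 2*o^3 - 13*o^2 - 38*o - 24) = (o + 1)*(o + 2)*(o^3 - 13*o - 12) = (o - 4)*(o + 1)*(o + 2)*(o^2 + 4*o + 3) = (o - 4)*(o + 1)*(o + 2)*(o + 3)*(o + 1)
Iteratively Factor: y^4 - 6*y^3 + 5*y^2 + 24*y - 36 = (y - 3)*(y^3 - 3*y^2 - 4*y + 12) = (y - 3)*(y + 2)*(y^2 - 5*y + 6) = (y - 3)^2*(y + 2)*(y - 2)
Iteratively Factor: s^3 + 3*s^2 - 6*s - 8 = (s + 1)*(s^2 + 2*s - 8) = (s + 1)*(s + 4)*(s - 2)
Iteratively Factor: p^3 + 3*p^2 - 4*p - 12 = (p - 2)*(p^2 + 5*p + 6) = (p - 2)*(p + 2)*(p + 3)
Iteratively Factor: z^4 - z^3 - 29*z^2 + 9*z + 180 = (z - 3)*(z^3 + 2*z^2 - 23*z - 60) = (z - 5)*(z - 3)*(z^2 + 7*z + 12) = (z - 5)*(z - 3)*(z + 3)*(z + 4)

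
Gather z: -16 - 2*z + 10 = -2*z - 6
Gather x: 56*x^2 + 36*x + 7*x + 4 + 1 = 56*x^2 + 43*x + 5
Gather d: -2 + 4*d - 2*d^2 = -2*d^2 + 4*d - 2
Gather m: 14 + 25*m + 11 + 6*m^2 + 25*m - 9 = 6*m^2 + 50*m + 16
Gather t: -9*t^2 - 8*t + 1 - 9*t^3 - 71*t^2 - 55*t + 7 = -9*t^3 - 80*t^2 - 63*t + 8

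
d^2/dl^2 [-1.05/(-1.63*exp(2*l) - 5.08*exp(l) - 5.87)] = (1.05*(3.26*exp(l) + 5.08)*(6.52*exp(l) + 10.16)*exp(l) - (6.846*exp(l) + 5.334)*(1.63*exp(2*l) + 5.08*exp(l) + 5.87))*exp(l)/(1.63*exp(2*l) + 5.08*exp(l) + 5.87)^3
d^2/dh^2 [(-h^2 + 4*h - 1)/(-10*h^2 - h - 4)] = 2*(-410*h^3 + 180*h^2 + 510*h - 7)/(1000*h^6 + 300*h^5 + 1230*h^4 + 241*h^3 + 492*h^2 + 48*h + 64)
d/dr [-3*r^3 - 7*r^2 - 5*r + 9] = -9*r^2 - 14*r - 5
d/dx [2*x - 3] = 2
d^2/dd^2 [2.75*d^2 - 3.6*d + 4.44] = 5.50000000000000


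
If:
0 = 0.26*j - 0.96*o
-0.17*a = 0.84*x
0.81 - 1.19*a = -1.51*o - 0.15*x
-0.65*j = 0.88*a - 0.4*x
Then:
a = 0.44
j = -0.66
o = -0.18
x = -0.09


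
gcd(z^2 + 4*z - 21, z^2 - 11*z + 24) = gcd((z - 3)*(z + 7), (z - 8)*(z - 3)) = z - 3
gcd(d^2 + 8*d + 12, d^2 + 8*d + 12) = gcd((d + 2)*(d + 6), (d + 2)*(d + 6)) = d^2 + 8*d + 12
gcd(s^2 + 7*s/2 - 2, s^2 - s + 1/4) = s - 1/2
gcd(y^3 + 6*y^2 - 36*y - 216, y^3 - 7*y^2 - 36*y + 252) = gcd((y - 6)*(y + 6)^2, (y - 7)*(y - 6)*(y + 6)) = y^2 - 36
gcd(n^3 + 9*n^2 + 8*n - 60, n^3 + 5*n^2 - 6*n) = n + 6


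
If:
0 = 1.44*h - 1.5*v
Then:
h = 1.04166666666667*v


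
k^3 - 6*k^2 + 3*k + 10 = (k - 5)*(k - 2)*(k + 1)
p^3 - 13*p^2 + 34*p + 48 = (p - 8)*(p - 6)*(p + 1)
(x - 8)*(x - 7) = x^2 - 15*x + 56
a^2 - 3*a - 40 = (a - 8)*(a + 5)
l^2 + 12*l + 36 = (l + 6)^2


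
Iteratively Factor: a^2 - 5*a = (a)*(a - 5)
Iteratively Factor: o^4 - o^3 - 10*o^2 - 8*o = (o + 1)*(o^3 - 2*o^2 - 8*o) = o*(o + 1)*(o^2 - 2*o - 8) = o*(o + 1)*(o + 2)*(o - 4)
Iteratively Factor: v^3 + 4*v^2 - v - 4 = (v - 1)*(v^2 + 5*v + 4) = (v - 1)*(v + 4)*(v + 1)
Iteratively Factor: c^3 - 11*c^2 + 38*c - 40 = (c - 5)*(c^2 - 6*c + 8) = (c - 5)*(c - 2)*(c - 4)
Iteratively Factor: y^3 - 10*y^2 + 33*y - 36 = (y - 3)*(y^2 - 7*y + 12) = (y - 3)^2*(y - 4)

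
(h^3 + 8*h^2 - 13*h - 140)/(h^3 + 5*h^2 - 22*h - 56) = (h + 5)/(h + 2)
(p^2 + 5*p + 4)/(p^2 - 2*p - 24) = (p + 1)/(p - 6)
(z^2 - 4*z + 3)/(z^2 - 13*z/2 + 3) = 2*(z^2 - 4*z + 3)/(2*z^2 - 13*z + 6)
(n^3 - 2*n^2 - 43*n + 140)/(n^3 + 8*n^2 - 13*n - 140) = (n - 5)/(n + 5)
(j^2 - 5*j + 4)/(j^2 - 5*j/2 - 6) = 2*(j - 1)/(2*j + 3)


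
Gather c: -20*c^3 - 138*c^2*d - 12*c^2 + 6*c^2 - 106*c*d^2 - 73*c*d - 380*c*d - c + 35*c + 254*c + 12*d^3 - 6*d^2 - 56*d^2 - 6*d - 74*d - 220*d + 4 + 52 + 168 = -20*c^3 + c^2*(-138*d - 6) + c*(-106*d^2 - 453*d + 288) + 12*d^3 - 62*d^2 - 300*d + 224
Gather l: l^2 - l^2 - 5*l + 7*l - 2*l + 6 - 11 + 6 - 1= 0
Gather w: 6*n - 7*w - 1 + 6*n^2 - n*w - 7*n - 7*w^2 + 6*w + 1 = 6*n^2 - n - 7*w^2 + w*(-n - 1)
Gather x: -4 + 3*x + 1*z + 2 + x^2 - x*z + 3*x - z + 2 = x^2 + x*(6 - z)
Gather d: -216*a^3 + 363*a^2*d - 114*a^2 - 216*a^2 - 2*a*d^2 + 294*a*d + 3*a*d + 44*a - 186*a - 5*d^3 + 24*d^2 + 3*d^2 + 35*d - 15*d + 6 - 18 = -216*a^3 - 330*a^2 - 142*a - 5*d^3 + d^2*(27 - 2*a) + d*(363*a^2 + 297*a + 20) - 12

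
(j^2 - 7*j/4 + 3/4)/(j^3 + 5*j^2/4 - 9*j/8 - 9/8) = 2*(4*j - 3)/(8*j^2 + 18*j + 9)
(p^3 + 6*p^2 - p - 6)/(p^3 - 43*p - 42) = (p - 1)/(p - 7)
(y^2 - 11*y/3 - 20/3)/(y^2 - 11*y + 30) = (y + 4/3)/(y - 6)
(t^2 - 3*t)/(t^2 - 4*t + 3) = t/(t - 1)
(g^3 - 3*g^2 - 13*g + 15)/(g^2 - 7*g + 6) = (g^2 - 2*g - 15)/(g - 6)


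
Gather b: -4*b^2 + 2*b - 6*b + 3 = -4*b^2 - 4*b + 3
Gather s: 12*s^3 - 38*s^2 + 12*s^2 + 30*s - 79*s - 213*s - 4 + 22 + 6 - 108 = 12*s^3 - 26*s^2 - 262*s - 84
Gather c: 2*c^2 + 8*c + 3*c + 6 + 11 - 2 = 2*c^2 + 11*c + 15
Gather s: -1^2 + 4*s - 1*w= 4*s - w - 1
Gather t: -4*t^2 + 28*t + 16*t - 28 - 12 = -4*t^2 + 44*t - 40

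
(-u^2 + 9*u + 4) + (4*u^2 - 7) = 3*u^2 + 9*u - 3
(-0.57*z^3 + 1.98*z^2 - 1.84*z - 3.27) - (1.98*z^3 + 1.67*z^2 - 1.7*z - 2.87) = -2.55*z^3 + 0.31*z^2 - 0.14*z - 0.4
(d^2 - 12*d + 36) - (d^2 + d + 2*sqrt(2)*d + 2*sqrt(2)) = -13*d - 2*sqrt(2)*d - 2*sqrt(2) + 36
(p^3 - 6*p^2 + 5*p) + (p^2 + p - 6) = p^3 - 5*p^2 + 6*p - 6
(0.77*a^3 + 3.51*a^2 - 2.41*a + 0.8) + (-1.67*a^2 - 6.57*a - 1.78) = 0.77*a^3 + 1.84*a^2 - 8.98*a - 0.98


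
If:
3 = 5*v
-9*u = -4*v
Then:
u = 4/15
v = 3/5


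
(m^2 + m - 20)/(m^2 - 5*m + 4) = (m + 5)/(m - 1)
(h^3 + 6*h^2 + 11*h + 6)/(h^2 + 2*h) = h + 4 + 3/h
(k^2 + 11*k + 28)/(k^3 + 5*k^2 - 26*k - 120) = (k + 7)/(k^2 + k - 30)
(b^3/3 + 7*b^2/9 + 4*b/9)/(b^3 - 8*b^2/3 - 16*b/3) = (b + 1)/(3*(b - 4))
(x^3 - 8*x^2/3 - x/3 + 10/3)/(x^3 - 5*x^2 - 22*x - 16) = (3*x^2 - 11*x + 10)/(3*(x^2 - 6*x - 16))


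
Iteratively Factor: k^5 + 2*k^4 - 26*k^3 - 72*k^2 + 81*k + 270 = (k - 5)*(k^4 + 7*k^3 + 9*k^2 - 27*k - 54) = (k - 5)*(k + 3)*(k^3 + 4*k^2 - 3*k - 18) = (k - 5)*(k - 2)*(k + 3)*(k^2 + 6*k + 9) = (k - 5)*(k - 2)*(k + 3)^2*(k + 3)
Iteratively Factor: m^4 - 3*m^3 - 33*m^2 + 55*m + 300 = (m - 5)*(m^3 + 2*m^2 - 23*m - 60) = (m - 5)^2*(m^2 + 7*m + 12) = (m - 5)^2*(m + 4)*(m + 3)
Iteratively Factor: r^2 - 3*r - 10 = (r + 2)*(r - 5)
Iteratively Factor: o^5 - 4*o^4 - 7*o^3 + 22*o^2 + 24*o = (o + 1)*(o^4 - 5*o^3 - 2*o^2 + 24*o) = (o + 1)*(o + 2)*(o^3 - 7*o^2 + 12*o) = (o - 3)*(o + 1)*(o + 2)*(o^2 - 4*o) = o*(o - 3)*(o + 1)*(o + 2)*(o - 4)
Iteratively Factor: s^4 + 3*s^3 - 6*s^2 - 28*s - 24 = (s + 2)*(s^3 + s^2 - 8*s - 12) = (s + 2)^2*(s^2 - s - 6) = (s + 2)^3*(s - 3)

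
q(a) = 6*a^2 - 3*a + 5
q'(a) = 12*a - 3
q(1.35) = 11.88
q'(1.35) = 13.20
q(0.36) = 4.70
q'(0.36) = 1.32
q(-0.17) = 5.68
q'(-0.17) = -5.04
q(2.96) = 48.69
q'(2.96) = 32.52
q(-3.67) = 96.82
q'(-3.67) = -47.04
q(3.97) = 87.66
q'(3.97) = 44.64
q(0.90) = 7.16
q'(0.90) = 7.80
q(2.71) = 40.93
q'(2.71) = 29.52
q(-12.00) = 905.00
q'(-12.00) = -147.00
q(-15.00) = 1400.00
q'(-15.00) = -183.00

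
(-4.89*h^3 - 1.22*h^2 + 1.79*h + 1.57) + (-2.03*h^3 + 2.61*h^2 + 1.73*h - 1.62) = -6.92*h^3 + 1.39*h^2 + 3.52*h - 0.05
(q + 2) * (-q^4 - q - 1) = -q^5 - 2*q^4 - q^2 - 3*q - 2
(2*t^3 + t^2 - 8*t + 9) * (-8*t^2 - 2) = -16*t^5 - 8*t^4 + 60*t^3 - 74*t^2 + 16*t - 18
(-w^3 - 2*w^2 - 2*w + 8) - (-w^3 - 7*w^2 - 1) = 5*w^2 - 2*w + 9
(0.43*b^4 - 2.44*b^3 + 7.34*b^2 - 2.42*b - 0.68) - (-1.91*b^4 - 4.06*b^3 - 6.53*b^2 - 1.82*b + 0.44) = 2.34*b^4 + 1.62*b^3 + 13.87*b^2 - 0.6*b - 1.12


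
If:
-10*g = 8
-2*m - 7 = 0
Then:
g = -4/5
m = -7/2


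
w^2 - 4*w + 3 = (w - 3)*(w - 1)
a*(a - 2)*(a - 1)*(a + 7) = a^4 + 4*a^3 - 19*a^2 + 14*a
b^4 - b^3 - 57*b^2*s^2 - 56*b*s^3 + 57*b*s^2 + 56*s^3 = (b - 1)*(b - 8*s)*(b + s)*(b + 7*s)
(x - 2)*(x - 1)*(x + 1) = x^3 - 2*x^2 - x + 2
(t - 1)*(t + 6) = t^2 + 5*t - 6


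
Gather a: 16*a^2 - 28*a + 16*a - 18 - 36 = 16*a^2 - 12*a - 54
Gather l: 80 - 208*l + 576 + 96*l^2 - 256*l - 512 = 96*l^2 - 464*l + 144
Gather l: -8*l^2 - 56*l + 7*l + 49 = -8*l^2 - 49*l + 49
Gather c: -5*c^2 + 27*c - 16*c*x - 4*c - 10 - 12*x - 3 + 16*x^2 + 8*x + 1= -5*c^2 + c*(23 - 16*x) + 16*x^2 - 4*x - 12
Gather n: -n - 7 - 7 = -n - 14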